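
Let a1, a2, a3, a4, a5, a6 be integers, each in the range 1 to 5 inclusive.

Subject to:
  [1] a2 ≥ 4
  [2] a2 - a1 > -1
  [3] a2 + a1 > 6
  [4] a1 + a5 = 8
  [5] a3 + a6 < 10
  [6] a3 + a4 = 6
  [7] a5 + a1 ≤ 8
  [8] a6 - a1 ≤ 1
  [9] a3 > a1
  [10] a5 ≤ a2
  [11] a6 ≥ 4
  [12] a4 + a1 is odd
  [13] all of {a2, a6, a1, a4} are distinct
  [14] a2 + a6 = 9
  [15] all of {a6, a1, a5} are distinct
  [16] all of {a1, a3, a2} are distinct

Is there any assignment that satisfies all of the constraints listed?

Setting (a1, a2, a3, a4, a5, a6) = (3, 5, 4, 2, 5, 4) satisfies everything: constraint 2: a2 - a1 = 2; constraint 3: a2 + a1 = 8, and the others follow.

Satisfiable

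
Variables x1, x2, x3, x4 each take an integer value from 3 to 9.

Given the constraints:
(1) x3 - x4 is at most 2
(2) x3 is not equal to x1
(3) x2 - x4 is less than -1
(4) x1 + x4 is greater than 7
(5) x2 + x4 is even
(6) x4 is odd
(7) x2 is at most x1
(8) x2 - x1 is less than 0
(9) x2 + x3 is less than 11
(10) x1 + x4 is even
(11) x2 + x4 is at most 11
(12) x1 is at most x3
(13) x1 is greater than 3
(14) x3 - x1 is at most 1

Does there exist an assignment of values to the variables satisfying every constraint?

The assignment x1 = 5, x2 = 3, x3 = 6, x4 = 5 works:
  constraint 1 holds since x3 - x4 = 1.
  constraint 3 holds since x2 - x4 = -2.
The rest check out directly.

Satisfiable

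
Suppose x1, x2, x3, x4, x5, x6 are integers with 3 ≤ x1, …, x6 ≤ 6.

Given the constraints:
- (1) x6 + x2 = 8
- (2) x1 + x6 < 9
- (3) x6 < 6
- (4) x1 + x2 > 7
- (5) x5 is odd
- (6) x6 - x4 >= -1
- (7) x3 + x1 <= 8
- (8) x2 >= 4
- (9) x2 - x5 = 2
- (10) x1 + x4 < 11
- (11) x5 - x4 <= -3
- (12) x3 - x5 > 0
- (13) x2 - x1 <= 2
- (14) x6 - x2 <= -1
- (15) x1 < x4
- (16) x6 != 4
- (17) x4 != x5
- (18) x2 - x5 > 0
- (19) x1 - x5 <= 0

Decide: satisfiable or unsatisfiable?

Constraints 6, 11, 13, 14, and 19 give x5 − x1 ≥ 0, x1 − x2 ≥ -2, x2 − x6 ≥ 1, x6 − x4 ≥ -1, x4 − x5 ≥ 3.
Adding all 5 inequalities: the left sides telescope to 0, and the right sides sum to 0 + (-2) + 1 + (-1) + 3 = 1. So 0 ≥ 1, which is false.

Unsatisfiable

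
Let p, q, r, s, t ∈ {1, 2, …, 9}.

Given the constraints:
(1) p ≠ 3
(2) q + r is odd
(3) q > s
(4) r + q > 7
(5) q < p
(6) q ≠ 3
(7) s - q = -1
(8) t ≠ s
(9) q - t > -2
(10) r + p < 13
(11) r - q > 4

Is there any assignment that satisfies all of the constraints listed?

Satisfiable

Take p = 5, q = 2, r = 7, s = 1, t = 2. Then constraint 4: r + q = 9; constraint 7: s - q = -1; constraint 9: q - t = 0, and every other listed constraint is also met.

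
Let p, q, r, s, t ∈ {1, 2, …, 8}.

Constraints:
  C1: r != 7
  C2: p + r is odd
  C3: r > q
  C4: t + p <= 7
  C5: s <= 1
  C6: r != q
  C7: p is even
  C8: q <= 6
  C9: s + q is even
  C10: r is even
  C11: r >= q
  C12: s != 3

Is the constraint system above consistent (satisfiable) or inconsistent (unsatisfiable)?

Unsatisfiable

Constraint 7 makes p even and constraint 10 makes r even, so p + r must be even. Constraint 2 says p + r is odd — contradiction.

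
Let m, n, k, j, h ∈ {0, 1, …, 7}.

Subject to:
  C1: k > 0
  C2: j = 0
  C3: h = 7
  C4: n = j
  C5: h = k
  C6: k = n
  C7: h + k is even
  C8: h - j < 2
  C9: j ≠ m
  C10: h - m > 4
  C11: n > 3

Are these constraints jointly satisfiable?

Unsatisfiable

Constraint 3 fixes h = 7 and constraint 2 fixes j = 0. Constraints 4, 5, and 6 give h = k = n = j, so h = j. But 7 ≠ 0 — contradiction.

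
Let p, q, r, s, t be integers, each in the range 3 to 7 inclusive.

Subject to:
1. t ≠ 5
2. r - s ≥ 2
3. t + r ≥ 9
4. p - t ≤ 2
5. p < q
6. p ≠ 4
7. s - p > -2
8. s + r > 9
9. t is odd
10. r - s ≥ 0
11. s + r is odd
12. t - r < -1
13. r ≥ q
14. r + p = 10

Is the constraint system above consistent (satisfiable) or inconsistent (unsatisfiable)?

One satisfying assignment is p = 3, q = 7, r = 7, s = 4, t = 3.
For the less obvious constraints — constraint 2: r - s = 3; constraint 3: t + r = 10 — and the others hold by inspection.

Satisfiable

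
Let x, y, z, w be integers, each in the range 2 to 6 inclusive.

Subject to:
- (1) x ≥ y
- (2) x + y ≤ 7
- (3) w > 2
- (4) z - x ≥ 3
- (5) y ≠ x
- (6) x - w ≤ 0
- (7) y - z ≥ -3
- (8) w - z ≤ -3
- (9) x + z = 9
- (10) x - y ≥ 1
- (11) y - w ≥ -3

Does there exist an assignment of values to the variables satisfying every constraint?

Unsatisfiable

Constraints 6, 7, 8, and 10 give x − y ≥ 1, y − z ≥ -3, z − w ≥ 3, w − x ≥ 0.
Adding all 4 inequalities: the left sides telescope to 0, and the right sides sum to 1 + (-3) + 3 + 0 = 1. So 0 ≥ 1, which is false.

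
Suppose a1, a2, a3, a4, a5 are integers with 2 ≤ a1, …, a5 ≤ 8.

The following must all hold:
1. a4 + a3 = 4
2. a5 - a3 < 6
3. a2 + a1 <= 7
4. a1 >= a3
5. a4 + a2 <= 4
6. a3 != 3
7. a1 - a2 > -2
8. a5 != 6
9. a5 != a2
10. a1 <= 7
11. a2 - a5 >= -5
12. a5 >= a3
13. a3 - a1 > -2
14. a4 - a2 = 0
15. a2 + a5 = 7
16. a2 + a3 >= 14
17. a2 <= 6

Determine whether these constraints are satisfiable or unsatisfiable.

Unsatisfiable

From constraint 17: a2 ≤ 6. From constraints 4 and 10: a3 ≤ a1 ≤ 7. Hence a2 + a3 ≤ 13. But constraint 16 requires a2 + a3 ≥ 14, and 14 > 13. Contradiction.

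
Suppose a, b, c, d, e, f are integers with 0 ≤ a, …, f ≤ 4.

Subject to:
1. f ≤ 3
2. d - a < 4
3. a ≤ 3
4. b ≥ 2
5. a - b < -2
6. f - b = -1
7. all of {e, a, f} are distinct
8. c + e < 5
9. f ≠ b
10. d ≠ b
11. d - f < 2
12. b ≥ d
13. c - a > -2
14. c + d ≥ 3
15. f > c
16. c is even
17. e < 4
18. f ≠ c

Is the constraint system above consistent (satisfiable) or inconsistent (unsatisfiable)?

Satisfiable

The assignment a = 0, b = 4, c = 0, d = 3, e = 2, f = 3 works:
  constraint 2 holds since d - a = 3.
  constraint 5 holds since a - b = -4.
The rest check out directly.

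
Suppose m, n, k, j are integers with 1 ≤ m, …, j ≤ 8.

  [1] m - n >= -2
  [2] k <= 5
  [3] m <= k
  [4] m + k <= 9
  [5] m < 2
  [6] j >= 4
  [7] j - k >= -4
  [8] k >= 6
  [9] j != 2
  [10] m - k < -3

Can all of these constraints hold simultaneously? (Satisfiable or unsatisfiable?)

From constraint 8: k ≥ 6. From constraint 2: k ≤ 5. But 5 < 6, so no value of k works.

Unsatisfiable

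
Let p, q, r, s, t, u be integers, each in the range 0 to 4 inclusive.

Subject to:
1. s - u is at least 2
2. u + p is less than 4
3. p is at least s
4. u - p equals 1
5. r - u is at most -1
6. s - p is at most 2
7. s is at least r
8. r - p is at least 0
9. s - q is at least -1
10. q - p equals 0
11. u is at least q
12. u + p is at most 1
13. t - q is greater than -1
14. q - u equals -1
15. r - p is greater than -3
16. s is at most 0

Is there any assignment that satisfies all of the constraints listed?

Constraints 1, 5, 6, and 8 give r − p ≥ 0, p − s ≥ -2, s − u ≥ 2, u − r ≥ 1.
Adding all 4 inequalities: the left sides telescope to 0, and the right sides sum to 0 + (-2) + 2 + 1 = 1. So 0 ≥ 1, which is false.

Unsatisfiable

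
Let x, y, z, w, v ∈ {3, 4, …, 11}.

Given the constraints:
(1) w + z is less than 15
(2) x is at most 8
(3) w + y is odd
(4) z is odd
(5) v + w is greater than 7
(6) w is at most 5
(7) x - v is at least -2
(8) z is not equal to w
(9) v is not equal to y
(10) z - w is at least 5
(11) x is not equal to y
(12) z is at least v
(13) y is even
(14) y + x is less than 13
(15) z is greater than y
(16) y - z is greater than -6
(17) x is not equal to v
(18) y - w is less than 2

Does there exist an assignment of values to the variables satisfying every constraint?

Satisfiable

The assignment x = 8, y = 4, z = 9, w = 3, v = 7 works:
  constraint 1 holds since w + z = 12.
  constraint 5 holds since v + w = 10.
  constraint 7 holds since x - v = 1.
The rest check out directly.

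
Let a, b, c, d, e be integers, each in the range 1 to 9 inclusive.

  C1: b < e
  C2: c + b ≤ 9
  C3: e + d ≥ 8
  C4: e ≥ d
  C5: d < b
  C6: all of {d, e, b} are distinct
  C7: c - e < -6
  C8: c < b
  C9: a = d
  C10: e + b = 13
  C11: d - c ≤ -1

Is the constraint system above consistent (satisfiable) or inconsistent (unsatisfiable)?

Try a = 1, b = 4, c = 2, d = 1, e = 9.
Check constraint 2: c + b = 6; constraint 3: e + d = 10. The remaining constraints are straightforward to verify.

Satisfiable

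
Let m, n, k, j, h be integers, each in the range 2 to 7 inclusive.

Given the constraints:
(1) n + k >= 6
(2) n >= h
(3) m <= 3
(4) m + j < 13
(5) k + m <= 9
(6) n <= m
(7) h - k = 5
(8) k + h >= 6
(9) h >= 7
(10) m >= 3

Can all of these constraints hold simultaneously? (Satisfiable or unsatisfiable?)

Unsatisfiable

From constraints 2 and 9: n ≥ h and h ≥ 7, so n ≥ 7. From constraints 3 and 6: n ≤ m and m ≤ 3, so n ≤ 3. But 3 < 7, so no value of n works.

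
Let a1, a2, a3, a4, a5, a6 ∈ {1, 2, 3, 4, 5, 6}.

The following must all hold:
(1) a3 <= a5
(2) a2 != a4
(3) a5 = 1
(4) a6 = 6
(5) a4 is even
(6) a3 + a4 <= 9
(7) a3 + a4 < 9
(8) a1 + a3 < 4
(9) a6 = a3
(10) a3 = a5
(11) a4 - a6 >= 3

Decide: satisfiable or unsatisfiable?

Constraint 4 fixes a6 = 6 and constraint 3 fixes a5 = 1. Constraints 9 and 10 give a6 = a3 = a5, so a6 = a5. But 6 ≠ 1 — contradiction.

Unsatisfiable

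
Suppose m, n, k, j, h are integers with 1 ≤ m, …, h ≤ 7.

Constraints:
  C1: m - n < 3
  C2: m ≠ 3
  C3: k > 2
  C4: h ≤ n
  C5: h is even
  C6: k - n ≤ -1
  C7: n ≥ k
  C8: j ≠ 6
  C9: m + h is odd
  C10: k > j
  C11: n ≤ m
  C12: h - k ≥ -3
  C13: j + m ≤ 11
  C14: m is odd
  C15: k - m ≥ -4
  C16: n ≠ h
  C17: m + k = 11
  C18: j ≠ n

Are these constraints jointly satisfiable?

Try m = 7, n = 5, k = 4, j = 2, h = 4.
Check constraint 1: m - n = 2; constraint 6: k - n = -1. The remaining constraints are straightforward to verify.

Satisfiable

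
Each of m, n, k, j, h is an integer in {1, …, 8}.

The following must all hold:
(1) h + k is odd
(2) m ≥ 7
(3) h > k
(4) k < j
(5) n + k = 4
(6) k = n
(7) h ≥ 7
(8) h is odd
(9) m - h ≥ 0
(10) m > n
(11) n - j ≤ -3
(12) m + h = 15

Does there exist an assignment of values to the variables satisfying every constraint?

Try m = 8, n = 2, k = 2, j = 8, h = 7.
Check constraint 5: n + k = 4; constraint 9: m - h = 1. The remaining constraints are straightforward to verify.

Satisfiable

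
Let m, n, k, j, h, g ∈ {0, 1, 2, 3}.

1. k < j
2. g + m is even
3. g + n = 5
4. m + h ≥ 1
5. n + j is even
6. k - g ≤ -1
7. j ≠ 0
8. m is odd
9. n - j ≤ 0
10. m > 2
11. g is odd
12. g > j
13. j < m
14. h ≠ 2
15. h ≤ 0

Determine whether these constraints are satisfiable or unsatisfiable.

The assignment m = 3, n = 2, k = 0, j = 2, h = 0, g = 3 works:
  constraint 3 holds since g + n = 5.
  constraint 4 holds since m + h = 3.
The rest check out directly.

Satisfiable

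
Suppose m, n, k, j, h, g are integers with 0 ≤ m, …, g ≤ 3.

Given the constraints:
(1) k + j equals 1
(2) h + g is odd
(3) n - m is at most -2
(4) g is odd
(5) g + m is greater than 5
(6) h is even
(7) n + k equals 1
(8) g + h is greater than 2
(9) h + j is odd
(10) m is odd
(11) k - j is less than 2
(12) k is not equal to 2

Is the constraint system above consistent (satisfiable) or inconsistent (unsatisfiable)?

Satisfiable

Take m = 3, n = 1, k = 0, j = 1, h = 0, g = 3. Then constraint 1: k + j = 1; constraint 3: n - m = -2; constraint 5: g + m = 6, and every other listed constraint is also met.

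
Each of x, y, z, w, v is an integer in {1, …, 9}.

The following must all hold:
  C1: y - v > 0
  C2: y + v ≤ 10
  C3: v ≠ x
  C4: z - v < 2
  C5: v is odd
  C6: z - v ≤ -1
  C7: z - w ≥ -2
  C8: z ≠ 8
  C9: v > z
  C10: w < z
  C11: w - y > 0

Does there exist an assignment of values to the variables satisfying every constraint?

Unsatisfiable

Constraints 1, 6, 10, and 11 give y < w, w < z, z < v, v < y. Chaining: y < w < z < v < y, which forces y < y — impossible.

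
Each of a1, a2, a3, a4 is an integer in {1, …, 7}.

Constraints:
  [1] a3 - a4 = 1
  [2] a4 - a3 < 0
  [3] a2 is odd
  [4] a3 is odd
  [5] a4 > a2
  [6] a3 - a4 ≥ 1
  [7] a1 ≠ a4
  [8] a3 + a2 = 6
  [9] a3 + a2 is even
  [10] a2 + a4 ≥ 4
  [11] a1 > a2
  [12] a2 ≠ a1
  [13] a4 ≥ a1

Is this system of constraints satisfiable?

One satisfying assignment is a1 = 2, a2 = 1, a3 = 5, a4 = 4.
For the less obvious constraints — constraint 1: a3 - a4 = 1; constraint 2: a4 - a3 = -1 — and the others hold by inspection.

Satisfiable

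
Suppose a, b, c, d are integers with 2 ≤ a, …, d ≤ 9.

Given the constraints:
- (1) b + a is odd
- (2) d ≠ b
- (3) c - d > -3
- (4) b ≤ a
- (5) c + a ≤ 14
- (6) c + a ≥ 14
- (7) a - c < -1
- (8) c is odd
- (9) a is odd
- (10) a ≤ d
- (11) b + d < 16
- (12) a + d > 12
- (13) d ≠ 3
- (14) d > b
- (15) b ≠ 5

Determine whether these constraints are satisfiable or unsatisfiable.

The assignment a = 5, b = 4, c = 9, d = 9 works:
  constraint 3 holds since c - d = 0.
  constraint 5 holds since c + a = 14.
  constraint 6 holds since c + a = 14.
The rest check out directly.

Satisfiable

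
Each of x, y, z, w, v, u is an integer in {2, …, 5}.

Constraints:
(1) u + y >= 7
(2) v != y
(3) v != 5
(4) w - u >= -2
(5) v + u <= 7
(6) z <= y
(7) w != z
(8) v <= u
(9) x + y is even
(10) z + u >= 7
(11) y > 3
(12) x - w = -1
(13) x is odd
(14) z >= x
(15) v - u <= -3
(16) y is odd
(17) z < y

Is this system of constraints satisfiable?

Satisfiable

Take x = 3, y = 5, z = 3, w = 4, v = 2, u = 5. Then constraint 1: u + y = 10; constraint 4: w - u = -1, and every other listed constraint is also met.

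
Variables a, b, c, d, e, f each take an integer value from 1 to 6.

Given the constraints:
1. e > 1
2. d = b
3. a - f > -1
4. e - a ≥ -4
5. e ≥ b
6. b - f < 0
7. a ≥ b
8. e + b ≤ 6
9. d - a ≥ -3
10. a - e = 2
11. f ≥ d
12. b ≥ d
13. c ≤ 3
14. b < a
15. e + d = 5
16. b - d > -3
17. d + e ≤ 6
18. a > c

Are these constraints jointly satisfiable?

Satisfiable

The assignment a = 5, b = 2, c = 2, d = 2, e = 3, f = 3 works:
  constraint 3 holds since a - f = 2.
  constraint 4 holds since e - a = -2.
The rest check out directly.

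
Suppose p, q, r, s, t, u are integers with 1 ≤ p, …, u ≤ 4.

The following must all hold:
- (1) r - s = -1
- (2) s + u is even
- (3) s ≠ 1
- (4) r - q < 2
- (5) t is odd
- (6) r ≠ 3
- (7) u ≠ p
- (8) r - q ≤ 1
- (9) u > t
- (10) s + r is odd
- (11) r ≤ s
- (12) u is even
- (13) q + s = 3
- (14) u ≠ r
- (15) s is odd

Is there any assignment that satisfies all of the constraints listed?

Constraint 15 makes s odd and constraint 12 makes u even, so s + u must be odd. Constraint 2 says s + u is even — contradiction.

Unsatisfiable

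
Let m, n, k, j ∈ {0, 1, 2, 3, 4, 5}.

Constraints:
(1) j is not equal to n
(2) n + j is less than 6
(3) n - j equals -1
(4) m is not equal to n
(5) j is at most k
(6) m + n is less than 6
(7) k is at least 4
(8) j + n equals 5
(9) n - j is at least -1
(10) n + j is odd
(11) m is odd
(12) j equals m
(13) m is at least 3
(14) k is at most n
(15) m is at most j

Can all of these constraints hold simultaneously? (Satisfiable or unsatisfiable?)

From constraints 13 and 15: j ≥ m ≥ 3. From constraints 7 and 14: n ≥ k ≥ 4. Hence j + n ≥ 7. But constraint 8 requires j + n = 5, and 5 < 7. Contradiction.

Unsatisfiable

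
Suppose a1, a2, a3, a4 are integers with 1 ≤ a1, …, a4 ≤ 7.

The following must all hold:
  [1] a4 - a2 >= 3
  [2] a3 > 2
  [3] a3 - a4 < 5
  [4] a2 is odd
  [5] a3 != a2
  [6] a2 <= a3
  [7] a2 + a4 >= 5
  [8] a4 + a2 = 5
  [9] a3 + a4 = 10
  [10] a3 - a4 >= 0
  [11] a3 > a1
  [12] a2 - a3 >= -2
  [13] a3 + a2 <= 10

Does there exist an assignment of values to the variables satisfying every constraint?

Constraints 1, 10, and 12 give a3 − a4 ≥ 0, a4 − a2 ≥ 3, a2 − a3 ≥ -2.
Adding all 3 inequalities: the left sides telescope to 0, and the right sides sum to 0 + 3 + (-2) = 1. So 0 ≥ 1, which is false.

Unsatisfiable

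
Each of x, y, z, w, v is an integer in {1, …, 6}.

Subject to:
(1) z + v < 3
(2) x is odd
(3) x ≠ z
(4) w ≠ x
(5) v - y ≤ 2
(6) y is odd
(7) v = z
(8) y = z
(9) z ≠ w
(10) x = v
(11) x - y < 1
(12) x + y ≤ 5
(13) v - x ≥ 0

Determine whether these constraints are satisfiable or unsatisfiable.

Unsatisfiable

From constraints 7 and 10, x = v = z, so x = z. But constraint 3 says x ≠ z. Contradiction.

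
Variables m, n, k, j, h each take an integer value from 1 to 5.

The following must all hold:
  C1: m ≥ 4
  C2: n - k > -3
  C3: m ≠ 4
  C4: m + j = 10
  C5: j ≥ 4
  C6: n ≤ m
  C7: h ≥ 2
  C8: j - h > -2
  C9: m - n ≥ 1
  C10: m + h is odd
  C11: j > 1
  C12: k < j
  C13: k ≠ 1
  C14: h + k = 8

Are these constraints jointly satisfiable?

Satisfiable

The assignment m = 5, n = 4, k = 4, j = 5, h = 4 works:
  constraint 2 holds since n - k = 0.
  constraint 4 holds since m + j = 10.
  constraint 8 holds since j - h = 1.
The rest check out directly.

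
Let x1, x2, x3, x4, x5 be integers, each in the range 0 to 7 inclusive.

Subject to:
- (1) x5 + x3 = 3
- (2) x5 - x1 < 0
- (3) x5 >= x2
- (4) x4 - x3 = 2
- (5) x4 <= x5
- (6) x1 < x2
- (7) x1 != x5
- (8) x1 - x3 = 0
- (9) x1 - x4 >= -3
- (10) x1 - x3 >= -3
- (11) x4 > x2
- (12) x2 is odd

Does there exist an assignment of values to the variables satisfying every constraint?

Constraints 2, 5, 6, and 11 give x5 < x1, x1 < x2, x2 < x4, x4 ≤ x5. Chaining: x5 < x1 < x2 < x4 ≤ x5, which forces x5 < x5 — impossible.

Unsatisfiable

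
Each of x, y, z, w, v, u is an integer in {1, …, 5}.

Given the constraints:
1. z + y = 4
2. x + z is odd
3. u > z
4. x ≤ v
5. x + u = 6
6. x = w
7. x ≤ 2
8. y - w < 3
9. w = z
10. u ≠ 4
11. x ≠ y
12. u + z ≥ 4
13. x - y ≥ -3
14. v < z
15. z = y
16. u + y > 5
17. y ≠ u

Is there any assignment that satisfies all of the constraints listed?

Unsatisfiable

From constraints 6, 9, and 15, x = w = z = y, so x = y. But constraint 11 says x ≠ y. Contradiction.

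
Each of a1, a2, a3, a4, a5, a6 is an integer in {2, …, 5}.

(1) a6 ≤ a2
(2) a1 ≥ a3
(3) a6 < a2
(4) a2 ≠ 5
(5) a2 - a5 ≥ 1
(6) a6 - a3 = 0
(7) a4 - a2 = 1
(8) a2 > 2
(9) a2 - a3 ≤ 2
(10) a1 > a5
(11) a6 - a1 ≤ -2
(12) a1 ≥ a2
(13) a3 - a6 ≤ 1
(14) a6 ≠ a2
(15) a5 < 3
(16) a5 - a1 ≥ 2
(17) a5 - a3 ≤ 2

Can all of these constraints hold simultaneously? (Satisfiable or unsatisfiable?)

Constraints 5, 9, 11, 13, and 16 give a6 − a3 ≥ -1, a3 − a2 ≥ -2, a2 − a5 ≥ 1, a5 − a1 ≥ 2, a1 − a6 ≥ 2.
Adding all 5 inequalities: the left sides telescope to 0, and the right sides sum to (-1) + (-2) + 1 + 2 + 2 = 2. So 0 ≥ 2, which is false.

Unsatisfiable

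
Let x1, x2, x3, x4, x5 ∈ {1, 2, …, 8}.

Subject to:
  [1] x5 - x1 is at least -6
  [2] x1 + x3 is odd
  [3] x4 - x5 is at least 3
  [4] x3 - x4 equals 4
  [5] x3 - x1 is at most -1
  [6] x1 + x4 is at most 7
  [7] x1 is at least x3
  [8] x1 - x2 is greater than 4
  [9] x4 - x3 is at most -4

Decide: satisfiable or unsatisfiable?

Unsatisfiable

Constraints 1, 3, 5, and 9 give x3 − x4 ≥ 4, x4 − x5 ≥ 3, x5 − x1 ≥ -6, x1 − x3 ≥ 1.
Adding all 4 inequalities: the left sides telescope to 0, and the right sides sum to 4 + 3 + (-6) + 1 = 2. So 0 ≥ 2, which is false.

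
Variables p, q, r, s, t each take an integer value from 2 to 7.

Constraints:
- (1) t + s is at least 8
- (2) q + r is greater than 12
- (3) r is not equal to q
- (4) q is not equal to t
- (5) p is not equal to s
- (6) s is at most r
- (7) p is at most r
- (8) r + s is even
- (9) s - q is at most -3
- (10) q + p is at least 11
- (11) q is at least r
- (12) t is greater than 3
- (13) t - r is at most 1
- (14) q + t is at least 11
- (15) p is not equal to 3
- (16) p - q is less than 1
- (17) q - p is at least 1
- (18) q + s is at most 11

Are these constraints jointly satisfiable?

Take p = 6, q = 7, r = 6, s = 4, t = 5. Then constraint 1: t + s = 9; constraint 2: q + r = 13; constraint 9: s - q = -3, and every other listed constraint is also met.

Satisfiable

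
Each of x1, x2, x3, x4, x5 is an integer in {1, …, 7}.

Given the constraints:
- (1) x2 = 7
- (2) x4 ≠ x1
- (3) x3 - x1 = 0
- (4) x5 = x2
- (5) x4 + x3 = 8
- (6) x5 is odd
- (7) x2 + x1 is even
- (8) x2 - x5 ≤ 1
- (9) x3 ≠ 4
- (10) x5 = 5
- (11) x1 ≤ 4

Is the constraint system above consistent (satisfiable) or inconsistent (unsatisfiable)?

Unsatisfiable

Constraint 10 fixes x5 = 5 and constraint 1 fixes x2 = 7, but constraint 4 requires x5 = x2. Since 5 ≠ 7, contradiction.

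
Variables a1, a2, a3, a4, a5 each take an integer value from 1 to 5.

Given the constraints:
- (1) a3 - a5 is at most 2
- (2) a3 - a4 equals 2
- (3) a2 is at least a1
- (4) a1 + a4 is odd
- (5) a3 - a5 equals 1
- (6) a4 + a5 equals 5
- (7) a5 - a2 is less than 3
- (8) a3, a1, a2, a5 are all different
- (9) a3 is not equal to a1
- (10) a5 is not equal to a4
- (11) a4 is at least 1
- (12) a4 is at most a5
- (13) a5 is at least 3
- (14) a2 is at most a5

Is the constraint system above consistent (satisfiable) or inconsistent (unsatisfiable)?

Satisfiable

One satisfying assignment is a1 = 1, a2 = 2, a3 = 4, a4 = 2, a5 = 3.
For the less obvious constraints — constraint 1: a3 - a5 = 1; constraint 2: a3 - a4 = 2 — and the others hold by inspection.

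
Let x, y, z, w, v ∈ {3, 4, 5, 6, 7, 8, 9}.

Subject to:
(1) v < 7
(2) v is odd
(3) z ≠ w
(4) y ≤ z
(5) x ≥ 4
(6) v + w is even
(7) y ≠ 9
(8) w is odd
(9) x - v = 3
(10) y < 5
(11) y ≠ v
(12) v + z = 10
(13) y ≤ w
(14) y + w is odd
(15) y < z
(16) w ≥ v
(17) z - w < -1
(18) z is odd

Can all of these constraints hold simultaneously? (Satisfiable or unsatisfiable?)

Setting (x, y, z, w, v) = (8, 4, 5, 9, 5) satisfies everything: constraint 9: x - v = 3; constraint 12: v + z = 10, and the others follow.

Satisfiable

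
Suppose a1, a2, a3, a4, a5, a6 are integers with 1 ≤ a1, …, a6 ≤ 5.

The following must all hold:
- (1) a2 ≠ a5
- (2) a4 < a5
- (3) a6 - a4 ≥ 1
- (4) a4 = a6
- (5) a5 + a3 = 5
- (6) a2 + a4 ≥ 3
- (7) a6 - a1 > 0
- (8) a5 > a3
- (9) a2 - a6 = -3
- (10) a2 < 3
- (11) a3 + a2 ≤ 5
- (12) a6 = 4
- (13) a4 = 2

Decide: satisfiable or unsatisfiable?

Unsatisfiable

Constraint 13 fixes a4 = 2 and constraint 12 fixes a6 = 4, but constraint 4 requires a4 = a6. Since 2 ≠ 4, contradiction.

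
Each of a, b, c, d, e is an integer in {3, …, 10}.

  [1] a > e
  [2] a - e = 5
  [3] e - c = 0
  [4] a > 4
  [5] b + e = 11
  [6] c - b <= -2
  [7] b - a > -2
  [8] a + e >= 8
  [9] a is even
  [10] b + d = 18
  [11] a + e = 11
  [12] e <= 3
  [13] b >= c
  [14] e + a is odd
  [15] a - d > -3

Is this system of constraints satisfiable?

Satisfiable

Setting (a, b, c, d, e) = (8, 8, 3, 10, 3) satisfies everything: constraint 2: a - e = 5; constraint 3: e - c = 0, and the others follow.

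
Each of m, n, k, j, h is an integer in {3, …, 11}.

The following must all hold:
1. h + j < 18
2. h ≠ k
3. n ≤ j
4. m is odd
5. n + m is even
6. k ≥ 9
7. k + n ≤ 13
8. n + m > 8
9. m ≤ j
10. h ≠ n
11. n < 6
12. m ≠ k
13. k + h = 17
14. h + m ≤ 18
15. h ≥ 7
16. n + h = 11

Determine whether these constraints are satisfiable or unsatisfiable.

Satisfiable

Setting (m, n, k, j, h) = (7, 3, 9, 7, 8) satisfies everything: constraint 1: h + j = 15; constraint 7: k + n = 12; constraint 8: n + m = 10, and the others follow.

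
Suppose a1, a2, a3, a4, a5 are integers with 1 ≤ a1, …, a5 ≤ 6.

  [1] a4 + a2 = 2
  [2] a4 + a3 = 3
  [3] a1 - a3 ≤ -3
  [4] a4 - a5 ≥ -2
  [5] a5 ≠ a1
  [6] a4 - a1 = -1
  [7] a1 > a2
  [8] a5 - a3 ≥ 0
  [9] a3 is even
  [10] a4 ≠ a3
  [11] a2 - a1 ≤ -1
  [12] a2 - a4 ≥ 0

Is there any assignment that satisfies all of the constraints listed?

Unsatisfiable

Constraints 3, 4, 8, 11, and 12 give a1 − a2 ≥ 1, a2 − a4 ≥ 0, a4 − a5 ≥ -2, a5 − a3 ≥ 0, a3 − a1 ≥ 3.
Adding all 5 inequalities: the left sides telescope to 0, and the right sides sum to 1 + 0 + (-2) + 0 + 3 = 2. So 0 ≥ 2, which is false.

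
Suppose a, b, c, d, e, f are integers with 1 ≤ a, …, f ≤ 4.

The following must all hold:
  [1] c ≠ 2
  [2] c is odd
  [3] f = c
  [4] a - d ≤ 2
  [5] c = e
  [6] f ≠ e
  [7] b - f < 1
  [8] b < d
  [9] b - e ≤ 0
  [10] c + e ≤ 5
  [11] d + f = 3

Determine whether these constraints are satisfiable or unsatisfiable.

From constraints 3 and 5, f = c = e, so f = e. But constraint 6 says f ≠ e. Contradiction.

Unsatisfiable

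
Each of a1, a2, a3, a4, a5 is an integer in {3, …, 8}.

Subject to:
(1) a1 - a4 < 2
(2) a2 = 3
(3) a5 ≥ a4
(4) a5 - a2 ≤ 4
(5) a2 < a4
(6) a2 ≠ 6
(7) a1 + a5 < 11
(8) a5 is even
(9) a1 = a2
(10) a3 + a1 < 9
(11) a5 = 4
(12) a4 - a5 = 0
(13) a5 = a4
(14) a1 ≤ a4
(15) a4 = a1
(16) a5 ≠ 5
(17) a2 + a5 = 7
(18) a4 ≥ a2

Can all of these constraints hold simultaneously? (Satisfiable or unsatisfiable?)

Constraint 11 fixes a5 = 4 and constraint 2 fixes a2 = 3. Constraints 9, 13, and 15 give a5 = a4 = a1 = a2, so a5 = a2. But 4 ≠ 3 — contradiction.

Unsatisfiable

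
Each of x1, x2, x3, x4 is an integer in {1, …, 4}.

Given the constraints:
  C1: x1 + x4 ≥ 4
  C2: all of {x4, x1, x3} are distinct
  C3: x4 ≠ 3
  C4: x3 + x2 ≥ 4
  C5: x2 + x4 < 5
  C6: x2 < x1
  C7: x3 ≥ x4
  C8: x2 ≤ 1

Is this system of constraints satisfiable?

Satisfiable

One satisfying assignment is x1 = 3, x2 = 1, x3 = 4, x4 = 1.
For the less obvious constraints — constraint 1: x1 + x4 = 4; constraint 4: x3 + x2 = 5; constraint 5: x2 + x4 = 2 — and the others hold by inspection.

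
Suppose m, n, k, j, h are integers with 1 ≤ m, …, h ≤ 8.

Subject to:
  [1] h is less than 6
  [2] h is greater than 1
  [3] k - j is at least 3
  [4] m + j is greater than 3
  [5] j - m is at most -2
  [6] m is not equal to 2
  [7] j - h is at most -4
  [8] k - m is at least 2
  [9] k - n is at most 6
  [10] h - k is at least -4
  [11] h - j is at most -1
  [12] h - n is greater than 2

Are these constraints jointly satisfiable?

Constraints 5, 8, 10, and 11 give j − h ≥ 1, h − k ≥ -4, k − m ≥ 2, m − j ≥ 2.
Adding all 4 inequalities: the left sides telescope to 0, and the right sides sum to 1 + (-4) + 2 + 2 = 1. So 0 ≥ 1, which is false.

Unsatisfiable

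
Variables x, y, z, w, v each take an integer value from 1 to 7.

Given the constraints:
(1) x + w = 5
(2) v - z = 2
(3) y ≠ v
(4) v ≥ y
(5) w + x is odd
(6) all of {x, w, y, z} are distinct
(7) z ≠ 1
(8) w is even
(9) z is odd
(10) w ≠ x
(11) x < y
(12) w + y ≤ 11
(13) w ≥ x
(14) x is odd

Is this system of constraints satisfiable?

Satisfiable

Take x = 1, y = 6, z = 5, w = 4, v = 7. Then constraint 1: x + w = 5; constraint 2: v - z = 2; constraint 12: w + y = 10, and every other listed constraint is also met.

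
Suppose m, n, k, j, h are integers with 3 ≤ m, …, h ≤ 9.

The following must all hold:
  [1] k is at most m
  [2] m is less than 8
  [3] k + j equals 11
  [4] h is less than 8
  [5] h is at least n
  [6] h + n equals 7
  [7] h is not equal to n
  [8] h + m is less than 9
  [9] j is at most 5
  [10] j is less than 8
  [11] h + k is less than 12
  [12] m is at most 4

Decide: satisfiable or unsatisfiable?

Unsatisfiable

From constraints 1 and 12: k ≤ m ≤ 4. From constraint 9: j ≤ 5. Hence k + j ≤ 9. But constraint 3 requires k + j = 11, and 11 > 9. Contradiction.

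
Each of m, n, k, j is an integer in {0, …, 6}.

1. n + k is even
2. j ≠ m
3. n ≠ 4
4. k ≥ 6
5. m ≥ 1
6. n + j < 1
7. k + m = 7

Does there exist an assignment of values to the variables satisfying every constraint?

One satisfying assignment is m = 1, n = 0, k = 6, j = 0.
For the less obvious constraints — constraint 6: n + j = 0; constraint 7: k + m = 7 — and the others hold by inspection.

Satisfiable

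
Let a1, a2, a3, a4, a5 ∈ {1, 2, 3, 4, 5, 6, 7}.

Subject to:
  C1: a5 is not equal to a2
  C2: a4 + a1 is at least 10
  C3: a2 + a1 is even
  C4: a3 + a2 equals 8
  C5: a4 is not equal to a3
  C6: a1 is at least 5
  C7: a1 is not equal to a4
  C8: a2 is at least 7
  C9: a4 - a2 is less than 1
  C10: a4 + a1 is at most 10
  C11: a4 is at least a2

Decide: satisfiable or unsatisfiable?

From constraints 8 and 11: a4 ≥ a2 ≥ 7. From constraint 6: a1 ≥ 5. Hence a4 + a1 ≥ 12. But constraint 10 requires a4 + a1 ≤ 10, and 10 < 12. Contradiction.

Unsatisfiable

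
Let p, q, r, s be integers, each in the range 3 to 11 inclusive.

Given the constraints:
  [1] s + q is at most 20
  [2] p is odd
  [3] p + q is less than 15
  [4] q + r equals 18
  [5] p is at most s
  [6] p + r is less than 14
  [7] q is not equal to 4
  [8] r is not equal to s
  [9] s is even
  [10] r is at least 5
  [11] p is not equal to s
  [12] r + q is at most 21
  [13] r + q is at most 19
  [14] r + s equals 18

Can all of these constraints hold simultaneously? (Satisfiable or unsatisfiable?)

Try p = 3, q = 10, r = 8, s = 10.
Check constraint 1: s + q = 20; constraint 3: p + q = 13; constraint 4: q + r = 18. The remaining constraints are straightforward to verify.

Satisfiable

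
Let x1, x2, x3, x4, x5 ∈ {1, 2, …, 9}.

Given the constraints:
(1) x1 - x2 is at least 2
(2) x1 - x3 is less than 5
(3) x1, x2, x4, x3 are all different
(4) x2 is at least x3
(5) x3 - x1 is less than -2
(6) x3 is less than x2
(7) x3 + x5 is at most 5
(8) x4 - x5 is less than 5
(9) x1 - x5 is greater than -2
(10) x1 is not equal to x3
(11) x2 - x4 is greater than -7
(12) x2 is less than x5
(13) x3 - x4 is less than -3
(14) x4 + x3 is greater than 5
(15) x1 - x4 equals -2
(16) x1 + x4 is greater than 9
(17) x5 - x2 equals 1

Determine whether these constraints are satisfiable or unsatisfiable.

Satisfiable

Try x1 = 5, x2 = 3, x3 = 1, x4 = 7, x5 = 4.
Check constraint 1: x1 - x2 = 2; constraint 2: x1 - x3 = 4; constraint 5: x3 - x1 = -4. The remaining constraints are straightforward to verify.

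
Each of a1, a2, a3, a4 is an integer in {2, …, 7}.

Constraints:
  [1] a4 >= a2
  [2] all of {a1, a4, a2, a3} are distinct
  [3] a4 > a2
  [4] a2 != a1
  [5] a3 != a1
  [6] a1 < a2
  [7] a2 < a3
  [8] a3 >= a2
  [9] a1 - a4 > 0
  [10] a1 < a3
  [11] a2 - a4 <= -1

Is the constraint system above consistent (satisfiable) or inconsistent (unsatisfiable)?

Constraints 6, 9, and 11 give a1 < a2, a2 < a4, a4 < a1. Chaining: a1 < a2 < a4 < a1, which forces a1 < a1 — impossible.

Unsatisfiable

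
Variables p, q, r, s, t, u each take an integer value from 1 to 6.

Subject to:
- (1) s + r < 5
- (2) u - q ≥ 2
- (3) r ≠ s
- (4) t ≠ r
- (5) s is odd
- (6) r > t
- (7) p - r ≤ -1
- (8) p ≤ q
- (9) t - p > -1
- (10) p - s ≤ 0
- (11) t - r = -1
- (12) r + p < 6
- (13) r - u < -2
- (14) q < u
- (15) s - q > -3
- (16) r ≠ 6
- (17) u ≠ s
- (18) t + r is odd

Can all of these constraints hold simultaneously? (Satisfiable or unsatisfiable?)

Satisfiable

Try p = 1, q = 3, r = 2, s = 1, t = 1, u = 5.
Check constraint 1: s + r = 3; constraint 2: u - q = 2. The remaining constraints are straightforward to verify.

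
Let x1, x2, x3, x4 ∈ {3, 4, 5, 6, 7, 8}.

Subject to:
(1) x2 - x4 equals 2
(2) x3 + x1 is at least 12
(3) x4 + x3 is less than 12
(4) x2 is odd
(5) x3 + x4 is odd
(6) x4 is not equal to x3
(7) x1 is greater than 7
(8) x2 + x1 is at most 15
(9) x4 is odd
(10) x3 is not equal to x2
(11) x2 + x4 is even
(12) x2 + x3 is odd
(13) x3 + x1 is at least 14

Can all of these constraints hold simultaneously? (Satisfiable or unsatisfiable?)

Try x1 = 8, x2 = 5, x3 = 6, x4 = 3.
Check constraint 1: x2 - x4 = 2; constraint 2: x3 + x1 = 14. The remaining constraints are straightforward to verify.

Satisfiable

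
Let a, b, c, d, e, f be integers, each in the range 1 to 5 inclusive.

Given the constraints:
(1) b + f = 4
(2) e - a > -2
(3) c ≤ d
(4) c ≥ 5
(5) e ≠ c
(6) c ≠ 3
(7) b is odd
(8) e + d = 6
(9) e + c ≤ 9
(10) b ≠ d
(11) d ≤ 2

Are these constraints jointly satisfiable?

From constraints 3 and 4: d ≥ c and c ≥ 5, so d ≥ 5. From constraint 11: d ≤ 2. But 2 < 5, so no value of d works.

Unsatisfiable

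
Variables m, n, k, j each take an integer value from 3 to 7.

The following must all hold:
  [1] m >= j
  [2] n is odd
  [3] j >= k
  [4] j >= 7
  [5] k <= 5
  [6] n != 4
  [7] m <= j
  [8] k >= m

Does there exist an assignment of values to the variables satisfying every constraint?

Unsatisfiable

From constraints 1 and 4: m ≥ j and j ≥ 7, so m ≥ 7. From constraints 5 and 8: m ≤ k and k ≤ 5, so m ≤ 5. But 5 < 7, so no value of m works.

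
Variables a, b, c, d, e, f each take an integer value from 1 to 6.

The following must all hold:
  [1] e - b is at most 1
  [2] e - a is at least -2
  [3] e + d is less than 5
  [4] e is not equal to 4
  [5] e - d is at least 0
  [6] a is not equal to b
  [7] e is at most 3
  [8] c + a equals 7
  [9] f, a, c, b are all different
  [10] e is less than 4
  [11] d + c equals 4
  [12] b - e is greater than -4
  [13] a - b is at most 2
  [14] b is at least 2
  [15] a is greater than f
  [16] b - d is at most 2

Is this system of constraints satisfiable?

Satisfiable

Take a = 4, b = 2, c = 3, d = 1, e = 3, f = 1. Then constraint 1: e - b = 1; constraint 2: e - a = -1; constraint 3: e + d = 4, and every other listed constraint is also met.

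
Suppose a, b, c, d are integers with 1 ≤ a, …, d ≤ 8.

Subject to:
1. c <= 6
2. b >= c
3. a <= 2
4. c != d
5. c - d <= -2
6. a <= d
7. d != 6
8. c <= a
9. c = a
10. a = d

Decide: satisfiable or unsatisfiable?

From constraints 9 and 10, c = a = d, so c = d. But constraint 4 says c ≠ d. Contradiction.

Unsatisfiable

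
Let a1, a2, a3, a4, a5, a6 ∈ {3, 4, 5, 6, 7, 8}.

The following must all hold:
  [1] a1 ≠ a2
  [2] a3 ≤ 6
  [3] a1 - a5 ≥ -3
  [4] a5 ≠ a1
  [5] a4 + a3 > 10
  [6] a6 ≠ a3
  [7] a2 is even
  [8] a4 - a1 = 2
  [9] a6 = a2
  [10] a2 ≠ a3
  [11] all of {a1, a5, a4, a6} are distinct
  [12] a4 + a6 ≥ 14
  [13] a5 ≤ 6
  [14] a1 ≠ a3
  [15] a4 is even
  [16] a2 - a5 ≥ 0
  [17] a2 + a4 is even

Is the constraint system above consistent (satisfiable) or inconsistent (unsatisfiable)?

Setting (a1, a2, a3, a4, a5, a6) = (4, 8, 5, 6, 5, 8) satisfies everything: constraint 3: a1 - a5 = -1; constraint 5: a4 + a3 = 11, and the others follow.

Satisfiable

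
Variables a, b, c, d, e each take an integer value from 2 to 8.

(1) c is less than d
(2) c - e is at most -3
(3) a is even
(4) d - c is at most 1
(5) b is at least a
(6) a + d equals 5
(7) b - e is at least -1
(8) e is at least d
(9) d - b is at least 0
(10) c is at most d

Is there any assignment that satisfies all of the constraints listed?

Unsatisfiable

Constraints 2, 4, 7, and 9 give d − b ≥ 0, b − e ≥ -1, e − c ≥ 3, c − d ≥ -1.
Adding all 4 inequalities: the left sides telescope to 0, and the right sides sum to 0 + (-1) + 3 + (-1) = 1. So 0 ≥ 1, which is false.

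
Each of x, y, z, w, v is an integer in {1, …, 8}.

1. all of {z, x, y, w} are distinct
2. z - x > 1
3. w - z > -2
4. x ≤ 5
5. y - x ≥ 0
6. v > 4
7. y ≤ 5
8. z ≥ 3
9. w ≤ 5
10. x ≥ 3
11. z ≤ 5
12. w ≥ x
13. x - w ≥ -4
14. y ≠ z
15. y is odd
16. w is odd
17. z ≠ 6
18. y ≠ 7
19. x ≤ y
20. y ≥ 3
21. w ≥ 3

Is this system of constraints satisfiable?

Constraints 4, 7, 8, 9, 10, 11, 20, and 21 confine each of z, x, y, w to the 3 values {3, …, 5}.
Constraint 1 requires all 4 of them to be distinct, but only 3 values are available — impossible by the pigeonhole principle.

Unsatisfiable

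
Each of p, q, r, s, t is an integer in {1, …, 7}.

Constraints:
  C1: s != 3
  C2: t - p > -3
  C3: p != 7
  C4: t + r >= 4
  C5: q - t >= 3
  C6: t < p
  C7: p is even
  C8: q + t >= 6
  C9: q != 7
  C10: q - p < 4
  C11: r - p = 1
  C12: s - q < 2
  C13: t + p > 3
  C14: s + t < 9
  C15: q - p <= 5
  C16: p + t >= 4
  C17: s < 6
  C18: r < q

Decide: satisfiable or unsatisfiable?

Setting (p, q, r, s, t) = (4, 6, 5, 5, 2) satisfies everything: constraint 2: t - p = -2; constraint 4: t + r = 7; constraint 5: q - t = 4, and the others follow.

Satisfiable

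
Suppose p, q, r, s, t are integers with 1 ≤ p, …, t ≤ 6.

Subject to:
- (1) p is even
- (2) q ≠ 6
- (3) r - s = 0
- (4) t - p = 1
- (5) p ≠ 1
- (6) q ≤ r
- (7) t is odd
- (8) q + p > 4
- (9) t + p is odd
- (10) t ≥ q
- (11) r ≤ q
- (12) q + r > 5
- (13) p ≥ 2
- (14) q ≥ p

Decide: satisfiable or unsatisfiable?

Satisfiable

Take p = 2, q = 3, r = 3, s = 3, t = 3. Then constraint 3: r - s = 0; constraint 4: t - p = 1; constraint 8: q + p = 5, and every other listed constraint is also met.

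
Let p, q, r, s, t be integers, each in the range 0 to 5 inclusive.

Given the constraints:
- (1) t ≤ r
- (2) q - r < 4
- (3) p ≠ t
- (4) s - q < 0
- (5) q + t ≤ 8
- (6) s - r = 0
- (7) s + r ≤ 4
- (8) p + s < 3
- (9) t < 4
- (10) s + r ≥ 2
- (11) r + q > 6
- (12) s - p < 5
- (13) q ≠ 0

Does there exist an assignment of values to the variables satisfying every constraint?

Satisfiable

Setting (p, q, r, s, t) = (0, 5, 2, 2, 1) satisfies everything: constraint 2: q - r = 3; constraint 4: s - q = -3; constraint 5: q + t = 6, and the others follow.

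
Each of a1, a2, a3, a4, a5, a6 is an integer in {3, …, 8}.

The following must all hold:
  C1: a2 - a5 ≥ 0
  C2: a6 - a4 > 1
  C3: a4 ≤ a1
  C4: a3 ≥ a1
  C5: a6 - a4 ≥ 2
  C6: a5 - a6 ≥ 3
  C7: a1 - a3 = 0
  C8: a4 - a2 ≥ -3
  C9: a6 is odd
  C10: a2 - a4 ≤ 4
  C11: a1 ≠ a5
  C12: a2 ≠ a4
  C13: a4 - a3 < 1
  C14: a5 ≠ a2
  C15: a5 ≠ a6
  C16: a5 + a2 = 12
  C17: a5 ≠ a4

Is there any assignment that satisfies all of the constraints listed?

Constraints 1, 5, 6, and 8 give a5 − a6 ≥ 3, a6 − a4 ≥ 2, a4 − a2 ≥ -3, a2 − a5 ≥ 0.
Adding all 4 inequalities: the left sides telescope to 0, and the right sides sum to 3 + 2 + (-3) + 0 = 2. So 0 ≥ 2, which is false.

Unsatisfiable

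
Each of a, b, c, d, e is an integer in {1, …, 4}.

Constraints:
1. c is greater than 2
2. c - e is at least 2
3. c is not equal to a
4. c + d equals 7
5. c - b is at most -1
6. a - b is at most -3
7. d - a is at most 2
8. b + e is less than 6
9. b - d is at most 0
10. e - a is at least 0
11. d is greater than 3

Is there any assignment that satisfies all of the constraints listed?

Unsatisfiable

Constraints 2, 5, 7, 9, and 10 give b − c ≥ 1, c − e ≥ 2, e − a ≥ 0, a − d ≥ -2, d − b ≥ 0.
Adding all 5 inequalities: the left sides telescope to 0, and the right sides sum to 1 + 2 + 0 + (-2) + 0 = 1. So 0 ≥ 1, which is false.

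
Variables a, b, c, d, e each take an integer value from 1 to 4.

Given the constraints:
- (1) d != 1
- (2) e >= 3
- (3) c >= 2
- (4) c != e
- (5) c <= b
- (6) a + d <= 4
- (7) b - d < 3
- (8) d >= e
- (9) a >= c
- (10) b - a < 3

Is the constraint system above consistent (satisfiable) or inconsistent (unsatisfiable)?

Unsatisfiable

From constraints 3 and 9: a ≥ c ≥ 2. From constraints 2 and 8: d ≥ e ≥ 3. Hence a + d ≥ 5. But constraint 6 requires a + d ≤ 4, and 4 < 5. Contradiction.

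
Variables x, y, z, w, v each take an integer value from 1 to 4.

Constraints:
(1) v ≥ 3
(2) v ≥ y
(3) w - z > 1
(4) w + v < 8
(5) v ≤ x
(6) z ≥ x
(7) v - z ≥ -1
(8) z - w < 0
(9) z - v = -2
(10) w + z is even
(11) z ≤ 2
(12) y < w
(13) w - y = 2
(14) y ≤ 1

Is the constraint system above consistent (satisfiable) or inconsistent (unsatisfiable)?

Unsatisfiable

From constraints 1 and 5: x ≥ v and v ≥ 3, so x ≥ 3. From constraints 6 and 11: x ≤ z and z ≤ 2, so x ≤ 2. But 2 < 3, so no value of x works.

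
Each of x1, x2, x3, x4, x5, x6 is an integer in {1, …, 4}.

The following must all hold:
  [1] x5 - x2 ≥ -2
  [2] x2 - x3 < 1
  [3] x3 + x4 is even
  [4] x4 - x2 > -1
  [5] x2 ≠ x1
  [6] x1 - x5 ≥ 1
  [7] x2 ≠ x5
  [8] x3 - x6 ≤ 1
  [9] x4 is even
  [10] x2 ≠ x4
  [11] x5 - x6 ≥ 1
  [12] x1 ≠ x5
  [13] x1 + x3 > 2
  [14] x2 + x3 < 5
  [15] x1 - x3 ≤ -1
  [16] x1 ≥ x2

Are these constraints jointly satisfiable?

Unsatisfiable

Constraints 6, 8, 11, and 15 give x6 − x3 ≥ -1, x3 − x1 ≥ 1, x1 − x5 ≥ 1, x5 − x6 ≥ 1.
Adding all 4 inequalities: the left sides telescope to 0, and the right sides sum to (-1) + 1 + 1 + 1 = 2. So 0 ≥ 2, which is false.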